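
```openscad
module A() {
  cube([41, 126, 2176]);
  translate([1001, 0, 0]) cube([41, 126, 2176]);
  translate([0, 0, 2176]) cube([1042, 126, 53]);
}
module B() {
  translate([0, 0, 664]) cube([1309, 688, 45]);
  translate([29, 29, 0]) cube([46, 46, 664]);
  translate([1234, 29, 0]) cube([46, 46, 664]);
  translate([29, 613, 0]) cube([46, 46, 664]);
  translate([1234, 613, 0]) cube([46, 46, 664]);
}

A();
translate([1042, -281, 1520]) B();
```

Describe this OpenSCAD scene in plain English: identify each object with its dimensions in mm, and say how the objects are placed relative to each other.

A is a door frame. The clear opening is 960 mm wide and 2176 mm high. Two 41 mm wide jambs, 126 mm deep, stand either side of the opening from the floor to the top of the opening. A 53 mm thick head sits across the top of both jambs, spanning the full outside width of the frame.

B is a rectangular dining table. The top is 1309×688×45 mm with its upper surface at z = 709 mm. It stands on four 46×46 mm square legs, each inset 29 mm from the nearest pair of top edges, running from the floor to the underside of the top.

The table is beside the door frame with their tops flush at z = 2229.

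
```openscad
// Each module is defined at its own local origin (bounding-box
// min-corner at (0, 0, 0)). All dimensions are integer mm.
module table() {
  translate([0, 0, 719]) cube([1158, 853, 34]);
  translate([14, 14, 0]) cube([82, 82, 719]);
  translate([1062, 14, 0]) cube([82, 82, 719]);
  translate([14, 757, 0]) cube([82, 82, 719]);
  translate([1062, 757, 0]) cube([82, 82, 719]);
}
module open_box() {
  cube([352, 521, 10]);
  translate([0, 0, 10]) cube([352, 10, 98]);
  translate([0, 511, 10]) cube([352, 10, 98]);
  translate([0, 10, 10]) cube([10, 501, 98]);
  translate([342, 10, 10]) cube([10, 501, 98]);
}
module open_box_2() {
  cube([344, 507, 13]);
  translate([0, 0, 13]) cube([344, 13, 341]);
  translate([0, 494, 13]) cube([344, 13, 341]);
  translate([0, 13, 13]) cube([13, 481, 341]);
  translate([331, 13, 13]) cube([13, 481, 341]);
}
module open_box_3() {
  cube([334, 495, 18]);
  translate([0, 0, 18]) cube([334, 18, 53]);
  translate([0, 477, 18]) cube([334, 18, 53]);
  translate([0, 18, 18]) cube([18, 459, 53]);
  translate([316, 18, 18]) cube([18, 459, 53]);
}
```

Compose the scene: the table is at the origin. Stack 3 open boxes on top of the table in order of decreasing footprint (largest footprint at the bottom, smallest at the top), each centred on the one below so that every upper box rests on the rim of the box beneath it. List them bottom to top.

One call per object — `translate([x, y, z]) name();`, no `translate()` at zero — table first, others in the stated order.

table();
translate([403, 166, 753]) open_box();
translate([407, 173, 861]) open_box_2();
translate([412, 179, 1215]) open_box_3();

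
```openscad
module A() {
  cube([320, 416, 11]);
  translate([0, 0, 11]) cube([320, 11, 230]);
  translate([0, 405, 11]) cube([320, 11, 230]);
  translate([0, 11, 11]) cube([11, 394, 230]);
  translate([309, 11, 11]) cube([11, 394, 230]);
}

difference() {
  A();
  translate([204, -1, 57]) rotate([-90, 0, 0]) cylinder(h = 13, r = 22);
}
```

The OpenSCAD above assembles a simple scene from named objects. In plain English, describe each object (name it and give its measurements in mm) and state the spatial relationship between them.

A is an open storage box with external size 320×416×241 mm and wall thickness 11 mm (the base is also 11 mm thick). The base covers the whole footprint; the four walls stand on the base, with the y-facing walls full-width and the x-facing walls fitting between their inner faces.

The open box has a circular hole of radius 22 mm through its front wall, centred at (x = 204, z = 57).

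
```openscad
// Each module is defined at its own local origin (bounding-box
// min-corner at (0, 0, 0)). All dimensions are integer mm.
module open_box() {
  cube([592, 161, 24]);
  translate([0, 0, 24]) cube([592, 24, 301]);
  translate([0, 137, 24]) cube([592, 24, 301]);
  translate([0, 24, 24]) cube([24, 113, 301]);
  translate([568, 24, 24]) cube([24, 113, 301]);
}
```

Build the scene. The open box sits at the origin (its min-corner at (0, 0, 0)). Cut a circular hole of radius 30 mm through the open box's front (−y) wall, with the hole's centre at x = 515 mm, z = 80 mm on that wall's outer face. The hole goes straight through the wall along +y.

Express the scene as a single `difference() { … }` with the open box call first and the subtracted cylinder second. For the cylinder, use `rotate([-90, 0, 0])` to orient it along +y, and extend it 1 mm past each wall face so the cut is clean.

difference() {
  open_box();
  translate([515, -1, 80]) rotate([-90, 0, 0]) cylinder(h = 26, r = 30);
}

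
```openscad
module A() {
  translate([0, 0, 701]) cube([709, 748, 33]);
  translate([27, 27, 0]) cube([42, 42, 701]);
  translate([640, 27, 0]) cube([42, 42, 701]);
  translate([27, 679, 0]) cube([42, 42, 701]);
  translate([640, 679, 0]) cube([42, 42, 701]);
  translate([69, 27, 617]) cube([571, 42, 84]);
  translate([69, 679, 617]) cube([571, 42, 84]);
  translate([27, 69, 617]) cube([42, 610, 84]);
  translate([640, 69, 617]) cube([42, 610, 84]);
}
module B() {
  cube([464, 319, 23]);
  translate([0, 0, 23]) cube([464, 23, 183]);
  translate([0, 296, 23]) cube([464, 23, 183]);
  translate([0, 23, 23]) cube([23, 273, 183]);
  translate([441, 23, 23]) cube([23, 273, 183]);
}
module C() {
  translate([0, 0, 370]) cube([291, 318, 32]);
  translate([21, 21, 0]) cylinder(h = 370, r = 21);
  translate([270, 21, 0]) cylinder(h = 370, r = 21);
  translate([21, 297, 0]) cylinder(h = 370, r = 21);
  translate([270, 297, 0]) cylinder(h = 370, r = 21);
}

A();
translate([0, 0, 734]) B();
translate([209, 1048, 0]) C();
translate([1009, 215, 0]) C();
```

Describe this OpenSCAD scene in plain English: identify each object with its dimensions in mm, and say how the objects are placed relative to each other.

A is a table with a 709×748 mm rectangular top, 33 mm thick, top surface at z = 734 mm, supported by four 42×42 mm square legs, each inset 27 mm from the nearest pair of top edges, running from the floor. Four apron rails, 42 mm thick and 84 mm tall, run between adjacent legs with their top edges flush with the underside of the top and their outer faces flush with the legs' outer faces.

B is an open storage box with external size 464×319×206 mm and wall thickness 23 mm (the base is also 23 mm thick). The base covers the whole footprint; the four walls stand on the base, with the y-facing walls full-width and the x-facing walls fitting between their inner faces.

C is a simple wooden stool: a rectangular seat 291 mm (x) by 318 mm (y), 32 mm thick, top face at z = 402 mm, on four round legs, each 42 mm in diameter. The legs rest on z = 0, each leg's axis is inset half a diameter from the nearest pair of seat edges (so the leg's bounding box is flush with the corner).

The open box is on top of the table. Two stools sit around the table at the +y, +x sides.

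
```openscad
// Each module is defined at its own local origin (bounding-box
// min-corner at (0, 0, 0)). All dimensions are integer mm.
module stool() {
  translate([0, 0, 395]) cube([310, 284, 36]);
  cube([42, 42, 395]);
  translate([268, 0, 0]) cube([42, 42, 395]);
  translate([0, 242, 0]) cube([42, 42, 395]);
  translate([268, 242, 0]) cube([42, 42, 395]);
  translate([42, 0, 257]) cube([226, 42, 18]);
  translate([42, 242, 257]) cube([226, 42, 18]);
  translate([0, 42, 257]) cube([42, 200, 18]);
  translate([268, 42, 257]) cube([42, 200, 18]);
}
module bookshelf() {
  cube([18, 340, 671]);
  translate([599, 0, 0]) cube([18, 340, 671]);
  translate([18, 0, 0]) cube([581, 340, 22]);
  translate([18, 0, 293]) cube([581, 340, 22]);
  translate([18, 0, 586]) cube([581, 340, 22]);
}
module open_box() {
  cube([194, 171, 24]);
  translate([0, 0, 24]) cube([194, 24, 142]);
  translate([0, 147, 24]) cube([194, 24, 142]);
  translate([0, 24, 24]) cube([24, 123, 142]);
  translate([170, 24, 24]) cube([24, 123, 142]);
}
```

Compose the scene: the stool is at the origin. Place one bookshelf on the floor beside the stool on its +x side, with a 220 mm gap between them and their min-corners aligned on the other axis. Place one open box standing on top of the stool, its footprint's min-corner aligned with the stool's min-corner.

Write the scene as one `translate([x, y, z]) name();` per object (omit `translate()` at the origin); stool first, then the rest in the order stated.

stool();
translate([530, 0, 0]) bookshelf();
translate([0, 0, 431]) open_box();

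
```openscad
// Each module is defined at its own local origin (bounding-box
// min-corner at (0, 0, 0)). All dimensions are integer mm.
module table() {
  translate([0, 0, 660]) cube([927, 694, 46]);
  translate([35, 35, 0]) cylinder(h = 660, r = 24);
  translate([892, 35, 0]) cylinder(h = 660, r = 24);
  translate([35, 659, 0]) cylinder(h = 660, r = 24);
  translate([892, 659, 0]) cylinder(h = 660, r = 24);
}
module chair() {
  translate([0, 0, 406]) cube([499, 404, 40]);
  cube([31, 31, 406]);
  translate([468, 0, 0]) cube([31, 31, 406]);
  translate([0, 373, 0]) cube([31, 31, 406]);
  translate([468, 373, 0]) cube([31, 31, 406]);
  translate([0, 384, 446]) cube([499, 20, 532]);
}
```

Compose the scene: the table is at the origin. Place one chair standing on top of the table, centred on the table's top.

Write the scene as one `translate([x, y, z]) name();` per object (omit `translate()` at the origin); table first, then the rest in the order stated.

table();
translate([214, 145, 706]) chair();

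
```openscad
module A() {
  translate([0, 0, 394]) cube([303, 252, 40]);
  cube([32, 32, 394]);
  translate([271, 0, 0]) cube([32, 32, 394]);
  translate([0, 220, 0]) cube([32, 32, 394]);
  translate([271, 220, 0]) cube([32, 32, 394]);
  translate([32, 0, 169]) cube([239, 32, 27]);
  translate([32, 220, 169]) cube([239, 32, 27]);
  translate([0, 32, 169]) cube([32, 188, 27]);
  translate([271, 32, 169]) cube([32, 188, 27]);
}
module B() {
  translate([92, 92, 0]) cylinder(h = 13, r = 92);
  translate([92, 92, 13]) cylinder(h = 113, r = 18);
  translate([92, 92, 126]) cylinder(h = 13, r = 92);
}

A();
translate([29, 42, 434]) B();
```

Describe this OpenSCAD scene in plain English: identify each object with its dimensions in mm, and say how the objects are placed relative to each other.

A is a four-legged stool. The seat is a 303×252×40 mm slab whose top surface is at z = 434 mm; four square legs, each 32×32 mm in cross-section, run from the floor (z = 0) to the underside of the seat, each flush with a corner of the seat. Four stretchers, 32 mm wide and 27 mm tall, connect adjacent legs with their undersides at z = 169 mm, each running between the inner faces of the legs it joins and aligned with the legs' outer faces on the other axis.

B is a spool: two coaxial disc flanges of radius 92 mm and thickness 13 mm, joined by a core cylinder of radius 18 mm and height 113 mm. The lower flange rests on z = 0 and the three cylinders share a vertical axis.

The spool is on top of the stool.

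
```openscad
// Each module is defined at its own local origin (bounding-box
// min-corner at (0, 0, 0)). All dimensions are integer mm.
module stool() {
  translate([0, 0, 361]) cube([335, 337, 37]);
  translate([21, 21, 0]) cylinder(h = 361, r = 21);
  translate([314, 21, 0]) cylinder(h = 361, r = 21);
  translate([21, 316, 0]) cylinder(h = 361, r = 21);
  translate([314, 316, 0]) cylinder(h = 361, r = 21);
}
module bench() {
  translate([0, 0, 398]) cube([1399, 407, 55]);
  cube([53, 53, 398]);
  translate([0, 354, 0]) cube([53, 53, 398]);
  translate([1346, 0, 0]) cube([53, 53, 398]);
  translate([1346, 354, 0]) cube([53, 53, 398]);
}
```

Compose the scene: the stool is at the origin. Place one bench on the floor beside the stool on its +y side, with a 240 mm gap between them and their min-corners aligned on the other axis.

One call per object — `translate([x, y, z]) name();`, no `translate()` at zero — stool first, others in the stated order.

stool();
translate([0, 577, 0]) bench();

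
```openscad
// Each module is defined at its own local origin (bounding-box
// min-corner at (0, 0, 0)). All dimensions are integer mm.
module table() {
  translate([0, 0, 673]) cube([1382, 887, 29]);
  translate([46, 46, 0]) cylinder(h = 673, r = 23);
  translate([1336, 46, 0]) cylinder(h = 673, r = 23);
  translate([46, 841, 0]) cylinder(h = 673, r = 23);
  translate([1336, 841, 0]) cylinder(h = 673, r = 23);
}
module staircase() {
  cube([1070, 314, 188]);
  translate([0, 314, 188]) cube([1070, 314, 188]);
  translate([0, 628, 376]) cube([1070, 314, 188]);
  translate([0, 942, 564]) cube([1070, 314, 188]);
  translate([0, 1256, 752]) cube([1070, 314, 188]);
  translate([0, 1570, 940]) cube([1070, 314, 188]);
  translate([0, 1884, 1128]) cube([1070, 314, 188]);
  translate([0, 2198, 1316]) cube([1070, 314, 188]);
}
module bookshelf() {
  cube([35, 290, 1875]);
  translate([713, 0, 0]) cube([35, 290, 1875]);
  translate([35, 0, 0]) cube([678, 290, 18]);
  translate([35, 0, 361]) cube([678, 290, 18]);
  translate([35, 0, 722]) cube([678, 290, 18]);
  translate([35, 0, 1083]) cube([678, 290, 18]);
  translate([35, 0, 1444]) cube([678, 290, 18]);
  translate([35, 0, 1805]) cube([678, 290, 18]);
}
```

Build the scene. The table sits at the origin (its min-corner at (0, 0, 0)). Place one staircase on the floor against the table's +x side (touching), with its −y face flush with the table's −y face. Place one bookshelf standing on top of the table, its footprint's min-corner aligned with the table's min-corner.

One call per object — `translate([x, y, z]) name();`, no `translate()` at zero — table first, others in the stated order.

table();
translate([1382, 0, 0]) staircase();
translate([0, 0, 702]) bookshelf();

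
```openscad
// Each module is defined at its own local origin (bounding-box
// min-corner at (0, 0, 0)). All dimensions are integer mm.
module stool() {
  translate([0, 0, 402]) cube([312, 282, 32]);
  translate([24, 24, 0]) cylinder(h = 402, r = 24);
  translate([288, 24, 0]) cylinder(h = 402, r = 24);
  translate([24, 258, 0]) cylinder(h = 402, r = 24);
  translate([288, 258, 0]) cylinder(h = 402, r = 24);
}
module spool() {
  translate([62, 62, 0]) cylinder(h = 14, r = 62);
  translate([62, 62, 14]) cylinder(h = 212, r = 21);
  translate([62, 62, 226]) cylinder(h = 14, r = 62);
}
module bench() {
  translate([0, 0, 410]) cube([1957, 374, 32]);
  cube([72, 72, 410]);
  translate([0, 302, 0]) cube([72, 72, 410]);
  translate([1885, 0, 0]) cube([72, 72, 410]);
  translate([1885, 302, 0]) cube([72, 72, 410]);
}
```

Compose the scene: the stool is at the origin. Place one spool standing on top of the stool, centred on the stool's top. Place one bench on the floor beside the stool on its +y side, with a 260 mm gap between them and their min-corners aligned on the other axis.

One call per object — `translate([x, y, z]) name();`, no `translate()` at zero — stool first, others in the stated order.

stool();
translate([94, 79, 434]) spool();
translate([0, 542, 0]) bench();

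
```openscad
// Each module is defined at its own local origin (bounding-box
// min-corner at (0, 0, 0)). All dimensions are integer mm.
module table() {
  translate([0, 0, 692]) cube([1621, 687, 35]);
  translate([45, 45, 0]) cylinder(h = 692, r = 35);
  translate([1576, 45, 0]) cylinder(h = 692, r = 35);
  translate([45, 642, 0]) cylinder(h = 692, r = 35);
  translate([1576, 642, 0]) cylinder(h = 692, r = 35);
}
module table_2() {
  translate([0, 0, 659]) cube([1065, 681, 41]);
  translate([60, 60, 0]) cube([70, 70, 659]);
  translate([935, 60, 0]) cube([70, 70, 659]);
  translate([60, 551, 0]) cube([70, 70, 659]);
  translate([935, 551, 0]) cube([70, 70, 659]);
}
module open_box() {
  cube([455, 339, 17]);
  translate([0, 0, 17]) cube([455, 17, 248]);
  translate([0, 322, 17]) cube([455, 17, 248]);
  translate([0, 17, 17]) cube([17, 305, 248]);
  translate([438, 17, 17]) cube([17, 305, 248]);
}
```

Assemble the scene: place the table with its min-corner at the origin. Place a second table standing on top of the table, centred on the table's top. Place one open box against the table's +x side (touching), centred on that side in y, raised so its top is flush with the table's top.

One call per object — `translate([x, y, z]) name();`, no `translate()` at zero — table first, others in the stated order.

table();
translate([278, 3, 727]) table_2();
translate([1621, 174, 462]) open_box();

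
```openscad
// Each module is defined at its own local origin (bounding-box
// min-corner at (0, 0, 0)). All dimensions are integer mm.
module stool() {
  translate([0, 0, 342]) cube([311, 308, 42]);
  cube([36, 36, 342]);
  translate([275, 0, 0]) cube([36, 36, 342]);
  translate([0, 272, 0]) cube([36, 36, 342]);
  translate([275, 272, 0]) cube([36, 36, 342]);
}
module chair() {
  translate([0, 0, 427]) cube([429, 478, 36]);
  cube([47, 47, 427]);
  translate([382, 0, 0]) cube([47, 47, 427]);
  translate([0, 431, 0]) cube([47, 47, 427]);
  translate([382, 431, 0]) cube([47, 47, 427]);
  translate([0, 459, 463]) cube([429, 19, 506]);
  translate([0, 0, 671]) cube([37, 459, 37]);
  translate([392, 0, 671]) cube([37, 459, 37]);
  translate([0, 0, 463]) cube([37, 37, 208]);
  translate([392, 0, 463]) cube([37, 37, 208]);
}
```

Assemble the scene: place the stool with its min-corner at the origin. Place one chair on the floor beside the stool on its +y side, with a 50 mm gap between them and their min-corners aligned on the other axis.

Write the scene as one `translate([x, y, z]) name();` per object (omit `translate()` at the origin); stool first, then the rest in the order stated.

stool();
translate([0, 358, 0]) chair();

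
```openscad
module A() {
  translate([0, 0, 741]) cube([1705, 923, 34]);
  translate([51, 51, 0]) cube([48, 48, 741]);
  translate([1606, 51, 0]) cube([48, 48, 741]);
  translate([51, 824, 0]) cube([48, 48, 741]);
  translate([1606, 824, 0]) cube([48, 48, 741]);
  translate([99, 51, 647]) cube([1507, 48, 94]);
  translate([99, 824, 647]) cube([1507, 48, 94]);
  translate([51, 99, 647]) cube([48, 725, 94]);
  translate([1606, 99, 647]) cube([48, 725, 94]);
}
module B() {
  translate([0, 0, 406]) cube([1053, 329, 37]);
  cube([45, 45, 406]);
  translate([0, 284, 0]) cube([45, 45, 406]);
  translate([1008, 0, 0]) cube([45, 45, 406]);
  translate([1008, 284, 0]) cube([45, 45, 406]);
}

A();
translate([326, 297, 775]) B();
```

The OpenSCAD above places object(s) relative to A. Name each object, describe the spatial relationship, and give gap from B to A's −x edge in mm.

A is a table. B is a bench. The bench is on top of the table, centred. The gap from the bench to the table's −x edge is 326 mm.

The bench's min-x is at 326; the table's min-x is 0; gap = 326 mm.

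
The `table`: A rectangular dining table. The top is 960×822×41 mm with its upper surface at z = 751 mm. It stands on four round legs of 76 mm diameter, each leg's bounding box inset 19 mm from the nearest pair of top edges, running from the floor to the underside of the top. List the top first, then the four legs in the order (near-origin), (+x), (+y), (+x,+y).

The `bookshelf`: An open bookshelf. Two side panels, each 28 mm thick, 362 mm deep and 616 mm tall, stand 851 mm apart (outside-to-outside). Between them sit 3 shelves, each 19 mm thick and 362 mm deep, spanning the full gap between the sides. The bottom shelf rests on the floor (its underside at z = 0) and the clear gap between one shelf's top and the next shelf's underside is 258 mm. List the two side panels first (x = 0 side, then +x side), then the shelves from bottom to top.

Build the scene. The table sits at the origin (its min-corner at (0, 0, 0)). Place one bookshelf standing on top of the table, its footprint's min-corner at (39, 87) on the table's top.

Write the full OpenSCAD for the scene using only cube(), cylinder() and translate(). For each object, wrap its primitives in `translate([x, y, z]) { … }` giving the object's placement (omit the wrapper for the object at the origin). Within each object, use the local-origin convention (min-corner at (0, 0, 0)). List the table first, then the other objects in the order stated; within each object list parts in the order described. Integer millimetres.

translate([0, 0, 710]) cube([960, 822, 41]);
translate([57, 57, 0]) cylinder(h = 710, r = 38);
translate([903, 57, 0]) cylinder(h = 710, r = 38);
translate([57, 765, 0]) cylinder(h = 710, r = 38);
translate([903, 765, 0]) cylinder(h = 710, r = 38);
translate([39, 87, 751]) {
  cube([28, 362, 616]);
  translate([823, 0, 0]) cube([28, 362, 616]);
  translate([28, 0, 0]) cube([795, 362, 19]);
  translate([28, 0, 277]) cube([795, 362, 19]);
  translate([28, 0, 554]) cube([795, 362, 19]);
}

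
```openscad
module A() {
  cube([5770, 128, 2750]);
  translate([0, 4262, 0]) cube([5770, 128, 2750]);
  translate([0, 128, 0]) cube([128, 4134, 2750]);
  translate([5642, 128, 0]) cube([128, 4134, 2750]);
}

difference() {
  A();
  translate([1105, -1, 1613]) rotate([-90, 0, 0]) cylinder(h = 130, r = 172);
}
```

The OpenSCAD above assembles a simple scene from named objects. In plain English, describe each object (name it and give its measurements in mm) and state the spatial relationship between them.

A is a box-shaped house frame (walls only): outside footprint 5770×4390 mm, wall height 2750 mm, wall thickness 128 mm. The two y-facing walls run the full x-width; the two x-facing walls fit between the inner faces of the y-facing walls.

The house frame has a circular hole of radius 172 mm through its front wall, centred at (x = 1105, z = 1613).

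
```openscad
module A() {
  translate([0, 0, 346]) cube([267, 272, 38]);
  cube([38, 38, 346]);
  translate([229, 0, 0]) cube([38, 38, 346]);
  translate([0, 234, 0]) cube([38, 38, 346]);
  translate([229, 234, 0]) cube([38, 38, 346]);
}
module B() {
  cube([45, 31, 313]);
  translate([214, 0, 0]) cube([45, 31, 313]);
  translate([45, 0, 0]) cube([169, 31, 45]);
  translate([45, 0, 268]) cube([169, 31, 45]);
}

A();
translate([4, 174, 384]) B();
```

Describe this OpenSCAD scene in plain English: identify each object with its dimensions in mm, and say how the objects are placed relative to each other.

A is a simple wooden stool: a rectangular seat 267 mm (x) by 272 mm (y), 38 mm thick, top face at z = 384 mm, on four square legs, each 38×38 mm in cross-section. The legs rest on z = 0, each flush with a corner of the seat.

B is a rectangular picture frame lying in the x–z plane (depth along y). The opening is 169 mm wide (x) by 223 mm tall (z), surrounded by a border 45 mm wide on all four sides. The frame is 31 mm deep and is made of two full-height vertical stiles with two horizontal rails fitted between them.

The picture frame is on top of the stool.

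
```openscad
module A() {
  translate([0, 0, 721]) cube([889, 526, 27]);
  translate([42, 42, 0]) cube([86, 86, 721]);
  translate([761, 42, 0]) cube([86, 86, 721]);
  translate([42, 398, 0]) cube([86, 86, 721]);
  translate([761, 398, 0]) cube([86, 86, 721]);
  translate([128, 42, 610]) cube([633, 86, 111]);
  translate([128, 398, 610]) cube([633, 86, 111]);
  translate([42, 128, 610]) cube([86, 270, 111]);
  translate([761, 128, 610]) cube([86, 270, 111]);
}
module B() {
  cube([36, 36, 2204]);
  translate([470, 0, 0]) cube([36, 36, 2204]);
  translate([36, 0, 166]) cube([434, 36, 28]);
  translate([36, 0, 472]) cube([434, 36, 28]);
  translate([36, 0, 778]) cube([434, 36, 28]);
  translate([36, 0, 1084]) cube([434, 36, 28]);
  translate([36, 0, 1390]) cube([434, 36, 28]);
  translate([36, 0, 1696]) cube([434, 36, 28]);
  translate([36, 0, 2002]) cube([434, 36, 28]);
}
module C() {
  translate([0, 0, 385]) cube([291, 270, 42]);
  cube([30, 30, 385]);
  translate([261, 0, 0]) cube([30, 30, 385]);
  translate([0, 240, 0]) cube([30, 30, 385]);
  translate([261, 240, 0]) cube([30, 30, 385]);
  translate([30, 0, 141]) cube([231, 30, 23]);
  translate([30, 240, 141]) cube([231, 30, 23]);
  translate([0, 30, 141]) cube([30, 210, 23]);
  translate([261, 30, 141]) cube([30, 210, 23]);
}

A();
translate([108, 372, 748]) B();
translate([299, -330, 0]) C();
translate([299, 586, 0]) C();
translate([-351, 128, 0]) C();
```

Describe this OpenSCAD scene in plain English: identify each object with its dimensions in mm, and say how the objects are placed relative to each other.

A is a rectangular dining table. The top is 889×526×27 mm with its upper surface at z = 748 mm. It stands on four 86×86 mm square legs, each inset 42 mm from the nearest pair of top edges, running from the floor to the underside of the top. Four apron rails, 86 mm thick and 111 mm tall, run between adjacent legs with their top edges flush with the underside of the top and their outer faces flush with the legs' outer faces.

B is a straight ladder. Two 36×36 mm vertical rails, 2204 mm tall, stand 506 mm apart (outside-to-outside) with their front faces coplanar on the −y side. 7 rungs, each 36 mm deep and 28 mm tall, span between the inner faces of the rails, front faces flush with the rails. The lowest rung's underside is at z = 166 mm and rungs are spaced 306 mm apart (underside to underside).

C is a four-legged stool. The seat is a 291×270×42 mm slab whose top surface is at z = 427 mm; four square legs, each 30×30 mm in cross-section, run from the floor (z = 0) to the underside of the seat, each flush with a corner of the seat. Four stretchers, 30 mm wide and 23 mm tall, connect adjacent legs with their undersides at z = 141 mm, each running between the inner faces of the legs it joins and aligned with the legs' outer faces on the other axis.

The ladder is on top of the table. Three stools sit around the table at the −y, +y, −x sides.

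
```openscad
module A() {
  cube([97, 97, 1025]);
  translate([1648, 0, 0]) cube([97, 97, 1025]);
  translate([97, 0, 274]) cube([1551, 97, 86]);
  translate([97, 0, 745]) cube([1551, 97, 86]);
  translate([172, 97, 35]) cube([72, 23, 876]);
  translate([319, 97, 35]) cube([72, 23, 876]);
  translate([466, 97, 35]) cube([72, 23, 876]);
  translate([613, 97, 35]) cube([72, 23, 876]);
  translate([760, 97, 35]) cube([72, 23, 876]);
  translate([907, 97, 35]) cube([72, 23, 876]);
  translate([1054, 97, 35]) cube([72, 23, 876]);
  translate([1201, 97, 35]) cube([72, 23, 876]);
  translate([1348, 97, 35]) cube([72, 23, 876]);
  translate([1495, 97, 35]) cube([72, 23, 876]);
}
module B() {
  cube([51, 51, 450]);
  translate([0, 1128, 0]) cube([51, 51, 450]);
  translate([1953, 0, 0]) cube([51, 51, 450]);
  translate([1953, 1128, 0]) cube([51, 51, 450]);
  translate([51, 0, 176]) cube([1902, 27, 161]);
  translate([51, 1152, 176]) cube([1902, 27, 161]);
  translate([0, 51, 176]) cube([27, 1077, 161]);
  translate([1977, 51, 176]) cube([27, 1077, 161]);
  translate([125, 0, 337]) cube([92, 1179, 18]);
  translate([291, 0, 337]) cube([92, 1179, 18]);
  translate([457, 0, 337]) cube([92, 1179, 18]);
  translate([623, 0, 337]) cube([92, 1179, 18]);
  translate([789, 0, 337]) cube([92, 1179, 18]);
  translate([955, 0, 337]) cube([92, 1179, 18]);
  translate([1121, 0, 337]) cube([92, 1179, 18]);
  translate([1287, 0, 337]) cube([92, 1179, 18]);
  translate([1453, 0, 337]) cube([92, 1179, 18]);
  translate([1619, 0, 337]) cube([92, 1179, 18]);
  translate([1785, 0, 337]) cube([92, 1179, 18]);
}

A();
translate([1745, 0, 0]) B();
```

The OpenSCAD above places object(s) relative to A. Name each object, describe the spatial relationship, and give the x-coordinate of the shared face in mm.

The fence section's +x face and the bed frame's −x face are both at x = 1745 mm.

A is a fence section. B is a bed frame. The bed frame is against the fence section's +x side, with their −y faces flush. The x-coordinate of the shared face is 1745 mm.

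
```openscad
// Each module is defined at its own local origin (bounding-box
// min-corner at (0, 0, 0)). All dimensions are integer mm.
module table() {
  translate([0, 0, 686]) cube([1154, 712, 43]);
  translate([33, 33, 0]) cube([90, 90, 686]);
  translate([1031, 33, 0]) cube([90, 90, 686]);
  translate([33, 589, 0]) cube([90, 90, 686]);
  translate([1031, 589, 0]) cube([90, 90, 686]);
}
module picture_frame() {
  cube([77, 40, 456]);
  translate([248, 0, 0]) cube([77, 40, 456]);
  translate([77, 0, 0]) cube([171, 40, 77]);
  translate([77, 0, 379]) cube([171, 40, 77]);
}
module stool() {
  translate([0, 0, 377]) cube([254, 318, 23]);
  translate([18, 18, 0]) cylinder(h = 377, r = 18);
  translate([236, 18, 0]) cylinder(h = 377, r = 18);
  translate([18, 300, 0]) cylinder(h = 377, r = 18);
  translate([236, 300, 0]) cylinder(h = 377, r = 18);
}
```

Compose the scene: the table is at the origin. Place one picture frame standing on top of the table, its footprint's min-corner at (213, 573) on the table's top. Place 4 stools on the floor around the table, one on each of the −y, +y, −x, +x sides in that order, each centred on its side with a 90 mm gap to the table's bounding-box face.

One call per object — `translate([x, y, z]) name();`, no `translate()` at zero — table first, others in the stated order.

table();
translate([213, 573, 729]) picture_frame();
translate([450, -408, 0]) stool();
translate([450, 802, 0]) stool();
translate([-344, 197, 0]) stool();
translate([1244, 197, 0]) stool();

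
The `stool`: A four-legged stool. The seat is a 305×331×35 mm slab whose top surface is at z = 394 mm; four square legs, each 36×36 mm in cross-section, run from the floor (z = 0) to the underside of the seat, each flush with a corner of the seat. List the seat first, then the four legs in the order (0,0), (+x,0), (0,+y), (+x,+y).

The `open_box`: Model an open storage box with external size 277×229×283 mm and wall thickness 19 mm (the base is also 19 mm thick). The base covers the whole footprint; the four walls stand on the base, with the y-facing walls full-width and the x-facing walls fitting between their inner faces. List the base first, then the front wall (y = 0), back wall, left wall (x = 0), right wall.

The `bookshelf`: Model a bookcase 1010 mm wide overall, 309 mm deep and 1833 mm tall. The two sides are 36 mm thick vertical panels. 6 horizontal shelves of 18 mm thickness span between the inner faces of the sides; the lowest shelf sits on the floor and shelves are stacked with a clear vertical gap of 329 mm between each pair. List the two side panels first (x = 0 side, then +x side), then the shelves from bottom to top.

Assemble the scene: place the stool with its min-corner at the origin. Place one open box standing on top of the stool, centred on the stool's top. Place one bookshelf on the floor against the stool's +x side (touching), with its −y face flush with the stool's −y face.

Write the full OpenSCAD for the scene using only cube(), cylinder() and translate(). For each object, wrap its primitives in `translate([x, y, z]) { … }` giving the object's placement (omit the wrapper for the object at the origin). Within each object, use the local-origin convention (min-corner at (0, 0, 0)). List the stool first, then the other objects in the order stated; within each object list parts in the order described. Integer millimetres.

translate([0, 0, 359]) cube([305, 331, 35]);
cube([36, 36, 359]);
translate([269, 0, 0]) cube([36, 36, 359]);
translate([0, 295, 0]) cube([36, 36, 359]);
translate([269, 295, 0]) cube([36, 36, 359]);
translate([14, 51, 394]) {
  cube([277, 229, 19]);
  translate([0, 0, 19]) cube([277, 19, 264]);
  translate([0, 210, 19]) cube([277, 19, 264]);
  translate([0, 19, 19]) cube([19, 191, 264]);
  translate([258, 19, 19]) cube([19, 191, 264]);
}
translate([305, 0, 0]) {
  cube([36, 309, 1833]);
  translate([974, 0, 0]) cube([36, 309, 1833]);
  translate([36, 0, 0]) cube([938, 309, 18]);
  translate([36, 0, 347]) cube([938, 309, 18]);
  translate([36, 0, 694]) cube([938, 309, 18]);
  translate([36, 0, 1041]) cube([938, 309, 18]);
  translate([36, 0, 1388]) cube([938, 309, 18]);
  translate([36, 0, 1735]) cube([938, 309, 18]);
}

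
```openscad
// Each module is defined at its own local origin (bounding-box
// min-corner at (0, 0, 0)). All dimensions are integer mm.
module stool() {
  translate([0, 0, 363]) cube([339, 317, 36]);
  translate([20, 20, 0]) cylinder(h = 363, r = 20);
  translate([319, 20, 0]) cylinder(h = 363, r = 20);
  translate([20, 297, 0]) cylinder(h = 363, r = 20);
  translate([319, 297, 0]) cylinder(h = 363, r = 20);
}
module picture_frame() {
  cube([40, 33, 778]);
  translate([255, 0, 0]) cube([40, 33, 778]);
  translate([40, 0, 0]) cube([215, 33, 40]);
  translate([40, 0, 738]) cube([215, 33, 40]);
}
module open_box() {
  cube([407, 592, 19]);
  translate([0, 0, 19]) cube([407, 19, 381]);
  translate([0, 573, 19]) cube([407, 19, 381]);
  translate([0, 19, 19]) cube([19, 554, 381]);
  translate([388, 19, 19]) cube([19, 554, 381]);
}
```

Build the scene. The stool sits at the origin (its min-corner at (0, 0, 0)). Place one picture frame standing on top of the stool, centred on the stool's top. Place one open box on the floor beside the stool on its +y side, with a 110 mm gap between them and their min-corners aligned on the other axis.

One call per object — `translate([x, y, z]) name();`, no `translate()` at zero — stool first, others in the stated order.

stool();
translate([22, 142, 399]) picture_frame();
translate([0, 427, 0]) open_box();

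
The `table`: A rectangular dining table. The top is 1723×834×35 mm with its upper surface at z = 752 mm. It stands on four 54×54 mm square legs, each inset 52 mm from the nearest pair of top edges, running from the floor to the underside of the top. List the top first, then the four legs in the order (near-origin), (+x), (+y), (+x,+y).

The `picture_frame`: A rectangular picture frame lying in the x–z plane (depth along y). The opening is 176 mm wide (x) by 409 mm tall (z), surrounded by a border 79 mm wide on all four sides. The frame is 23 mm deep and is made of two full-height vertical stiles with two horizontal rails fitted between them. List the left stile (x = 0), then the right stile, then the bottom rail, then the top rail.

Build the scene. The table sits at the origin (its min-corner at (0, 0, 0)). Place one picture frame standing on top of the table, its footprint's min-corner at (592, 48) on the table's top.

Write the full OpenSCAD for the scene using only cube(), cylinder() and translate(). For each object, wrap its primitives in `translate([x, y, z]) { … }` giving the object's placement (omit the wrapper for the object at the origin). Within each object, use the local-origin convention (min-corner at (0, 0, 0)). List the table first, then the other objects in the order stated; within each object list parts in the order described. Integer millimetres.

translate([0, 0, 717]) cube([1723, 834, 35]);
translate([52, 52, 0]) cube([54, 54, 717]);
translate([1617, 52, 0]) cube([54, 54, 717]);
translate([52, 728, 0]) cube([54, 54, 717]);
translate([1617, 728, 0]) cube([54, 54, 717]);
translate([592, 48, 752]) {
  cube([79, 23, 567]);
  translate([255, 0, 0]) cube([79, 23, 567]);
  translate([79, 0, 0]) cube([176, 23, 79]);
  translate([79, 0, 488]) cube([176, 23, 79]);
}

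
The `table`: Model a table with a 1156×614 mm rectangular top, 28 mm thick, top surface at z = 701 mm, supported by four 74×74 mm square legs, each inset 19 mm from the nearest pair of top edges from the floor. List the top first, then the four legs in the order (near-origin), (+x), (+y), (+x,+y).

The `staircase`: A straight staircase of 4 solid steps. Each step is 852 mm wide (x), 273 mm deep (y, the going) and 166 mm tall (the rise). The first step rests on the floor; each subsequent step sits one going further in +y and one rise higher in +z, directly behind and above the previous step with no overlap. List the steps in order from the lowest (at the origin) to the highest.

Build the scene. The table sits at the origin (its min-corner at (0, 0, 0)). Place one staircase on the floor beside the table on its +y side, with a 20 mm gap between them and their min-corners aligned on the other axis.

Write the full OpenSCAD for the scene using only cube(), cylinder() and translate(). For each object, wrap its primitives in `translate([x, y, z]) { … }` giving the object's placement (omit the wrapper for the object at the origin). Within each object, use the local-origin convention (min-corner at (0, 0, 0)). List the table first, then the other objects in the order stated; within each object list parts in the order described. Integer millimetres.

translate([0, 0, 673]) cube([1156, 614, 28]);
translate([19, 19, 0]) cube([74, 74, 673]);
translate([1063, 19, 0]) cube([74, 74, 673]);
translate([19, 521, 0]) cube([74, 74, 673]);
translate([1063, 521, 0]) cube([74, 74, 673]);
translate([0, 634, 0]) {
  cube([852, 273, 166]);
  translate([0, 273, 166]) cube([852, 273, 166]);
  translate([0, 546, 332]) cube([852, 273, 166]);
  translate([0, 819, 498]) cube([852, 273, 166]);
}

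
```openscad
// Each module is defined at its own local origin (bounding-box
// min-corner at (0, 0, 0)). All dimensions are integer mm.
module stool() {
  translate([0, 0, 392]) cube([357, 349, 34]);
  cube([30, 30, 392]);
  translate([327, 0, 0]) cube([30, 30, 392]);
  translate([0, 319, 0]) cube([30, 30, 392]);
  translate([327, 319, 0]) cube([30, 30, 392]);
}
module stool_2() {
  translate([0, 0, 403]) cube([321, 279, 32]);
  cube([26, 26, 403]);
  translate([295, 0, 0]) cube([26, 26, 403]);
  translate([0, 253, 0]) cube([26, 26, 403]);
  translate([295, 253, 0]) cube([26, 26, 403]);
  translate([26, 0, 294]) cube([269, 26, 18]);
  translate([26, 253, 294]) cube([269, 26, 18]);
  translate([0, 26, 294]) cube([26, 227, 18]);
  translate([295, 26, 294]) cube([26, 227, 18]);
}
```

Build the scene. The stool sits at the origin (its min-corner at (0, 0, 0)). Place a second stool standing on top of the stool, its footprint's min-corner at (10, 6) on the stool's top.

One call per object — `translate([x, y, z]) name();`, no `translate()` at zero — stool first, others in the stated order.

stool();
translate([10, 6, 426]) stool_2();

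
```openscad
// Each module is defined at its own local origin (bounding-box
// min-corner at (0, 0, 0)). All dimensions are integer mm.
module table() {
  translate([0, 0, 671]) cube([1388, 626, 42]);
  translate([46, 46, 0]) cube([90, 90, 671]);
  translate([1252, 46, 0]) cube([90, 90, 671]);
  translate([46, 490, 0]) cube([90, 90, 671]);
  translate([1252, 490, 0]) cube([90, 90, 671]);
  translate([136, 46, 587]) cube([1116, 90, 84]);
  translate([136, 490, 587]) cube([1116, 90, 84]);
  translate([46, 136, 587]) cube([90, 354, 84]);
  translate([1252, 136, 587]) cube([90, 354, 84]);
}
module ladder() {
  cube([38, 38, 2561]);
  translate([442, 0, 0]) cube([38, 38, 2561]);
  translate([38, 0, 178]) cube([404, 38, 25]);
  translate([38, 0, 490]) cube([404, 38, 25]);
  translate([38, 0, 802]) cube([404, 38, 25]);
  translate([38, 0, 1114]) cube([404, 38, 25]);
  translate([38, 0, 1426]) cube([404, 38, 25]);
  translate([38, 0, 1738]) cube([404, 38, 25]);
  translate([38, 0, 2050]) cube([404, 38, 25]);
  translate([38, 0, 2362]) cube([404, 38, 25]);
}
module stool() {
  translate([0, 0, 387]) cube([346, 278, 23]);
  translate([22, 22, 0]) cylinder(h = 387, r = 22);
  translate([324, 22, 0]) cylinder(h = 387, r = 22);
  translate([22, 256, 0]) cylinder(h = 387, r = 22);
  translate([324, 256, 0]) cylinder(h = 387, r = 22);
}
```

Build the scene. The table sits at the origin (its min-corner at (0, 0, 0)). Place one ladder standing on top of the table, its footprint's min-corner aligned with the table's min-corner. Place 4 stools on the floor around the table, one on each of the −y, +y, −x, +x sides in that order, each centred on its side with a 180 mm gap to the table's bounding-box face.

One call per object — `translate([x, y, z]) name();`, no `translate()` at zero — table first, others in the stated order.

table();
translate([0, 0, 713]) ladder();
translate([521, -458, 0]) stool();
translate([521, 806, 0]) stool();
translate([-526, 174, 0]) stool();
translate([1568, 174, 0]) stool();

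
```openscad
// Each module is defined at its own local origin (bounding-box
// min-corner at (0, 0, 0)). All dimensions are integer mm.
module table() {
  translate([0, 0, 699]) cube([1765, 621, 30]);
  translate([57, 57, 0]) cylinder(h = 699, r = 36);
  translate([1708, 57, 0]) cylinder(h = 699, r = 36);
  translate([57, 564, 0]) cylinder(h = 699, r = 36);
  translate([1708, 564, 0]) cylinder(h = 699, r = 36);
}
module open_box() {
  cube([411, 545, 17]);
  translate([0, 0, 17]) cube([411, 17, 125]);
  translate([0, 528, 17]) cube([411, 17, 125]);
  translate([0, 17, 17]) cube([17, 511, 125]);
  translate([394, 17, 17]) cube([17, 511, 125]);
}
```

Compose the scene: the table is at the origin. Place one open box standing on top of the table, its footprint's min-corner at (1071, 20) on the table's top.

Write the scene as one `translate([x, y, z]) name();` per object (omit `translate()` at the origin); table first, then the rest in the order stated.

table();
translate([1071, 20, 729]) open_box();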